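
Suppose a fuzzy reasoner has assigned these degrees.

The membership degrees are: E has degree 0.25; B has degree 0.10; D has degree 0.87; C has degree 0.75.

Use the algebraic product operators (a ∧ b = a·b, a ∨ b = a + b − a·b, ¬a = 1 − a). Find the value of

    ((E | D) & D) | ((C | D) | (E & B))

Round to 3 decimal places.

E | D = a + b − a·b on (0.2500, 0.8700) = 0.9025
(E | D) & D = a·b on (0.9025, 0.8700) = 0.7852
C | D = a + b − a·b on (0.7500, 0.8700) = 0.9675
E & B = a·b on (0.2500, 0.1000) = 0.0250
(C | D) | (E & B) = a + b − a·b on (0.9675, 0.0250) = 0.9683
((E | D) & D) | ((C | D) | (E & B)) = a + b − a·b on (0.7852, 0.9683) = 0.9932

0.993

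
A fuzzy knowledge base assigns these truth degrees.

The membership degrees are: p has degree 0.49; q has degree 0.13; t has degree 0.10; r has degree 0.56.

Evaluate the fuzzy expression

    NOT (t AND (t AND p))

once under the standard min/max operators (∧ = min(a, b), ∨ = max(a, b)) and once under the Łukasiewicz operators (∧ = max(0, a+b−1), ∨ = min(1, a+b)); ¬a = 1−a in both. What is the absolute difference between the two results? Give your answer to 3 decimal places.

0.100

Under standard min/max:
  t AND p = min(a, b) on (0.10, 0.49) = 0.10
  t AND (t AND p) = min(a, b) on (0.10, 0.10) = 0.10
  NOT (t AND (t AND p)) = 1 − 0.10 = 0.90
  → value = 0.9000
Under Łukasiewicz:
  t AND p = max(0, a+b−1) on (0.10, 0.49) = 0.00
  t AND (t AND p) = max(0, a+b−1) on (0.10, 0.00) = 0.00
  NOT (t AND (t AND p)) = 1 − 0.00 = 1.00
  → value = 1.0000
|0.9000 − 1.0000| = 0.100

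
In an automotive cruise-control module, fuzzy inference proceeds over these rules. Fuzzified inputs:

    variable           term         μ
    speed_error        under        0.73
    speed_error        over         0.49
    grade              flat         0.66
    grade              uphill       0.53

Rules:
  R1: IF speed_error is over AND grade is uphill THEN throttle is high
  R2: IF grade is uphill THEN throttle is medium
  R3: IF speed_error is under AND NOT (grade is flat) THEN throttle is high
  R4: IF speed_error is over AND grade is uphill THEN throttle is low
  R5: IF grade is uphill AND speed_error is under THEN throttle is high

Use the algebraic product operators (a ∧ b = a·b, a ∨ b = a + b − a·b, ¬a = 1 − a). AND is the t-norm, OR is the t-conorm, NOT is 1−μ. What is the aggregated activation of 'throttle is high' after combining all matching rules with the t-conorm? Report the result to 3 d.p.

R1: over=0.49, uphill=0.53; AND[a·b] → w = 0.2597
R2: uphill=0.53 → w = 0.5300
R3: under=0.73, ¬flat=1−0.66=0.34; AND[a·b] → w = 0.2482
R4: over=0.49, uphill=0.53; AND[a·b] → w = 0.2597
R5: uphill=0.53, under=0.73; AND[a·b] → w = 0.3869
Rules with consequent 'high': {R1, R3, R5} → strengths 0.2597, 0.2482, 0.3869
Aggregate via t-conorm [a + b − a·b]: 0.6588

0.659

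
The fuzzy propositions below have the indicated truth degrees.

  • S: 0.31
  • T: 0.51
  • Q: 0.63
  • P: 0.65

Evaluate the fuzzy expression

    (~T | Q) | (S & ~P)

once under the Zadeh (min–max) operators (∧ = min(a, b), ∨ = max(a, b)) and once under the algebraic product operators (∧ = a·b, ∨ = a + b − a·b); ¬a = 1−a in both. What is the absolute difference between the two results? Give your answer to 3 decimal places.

0.202

Under Zadeh (min–max):
  ~T = 1 − 0.51 = 0.49
  ~T | Q = max(a, b) on (0.49, 0.63) = 0.63
  ~P = 1 − 0.65 = 0.35
  S & ~P = min(a, b) on (0.31, 0.35) = 0.31
  (~T | Q) | (S & ~P) = max(a, b) on (0.63, 0.31) = 0.63
  → value = 0.6300
Under algebraic product:
  ~T = 1 − 0.5100 = 0.4900
  ~T | Q = a + b − a·b on (0.4900, 0.6300) = 0.8113
  ~P = 1 − 0.6500 = 0.3500
  S & ~P = a·b on (0.3100, 0.3500) = 0.1085
  (~T | Q) | (S & ~P) = a + b − a·b on (0.8113, 0.1085) = 0.8318
  → value = 0.8318
|0.6300 − 0.8318| = 0.202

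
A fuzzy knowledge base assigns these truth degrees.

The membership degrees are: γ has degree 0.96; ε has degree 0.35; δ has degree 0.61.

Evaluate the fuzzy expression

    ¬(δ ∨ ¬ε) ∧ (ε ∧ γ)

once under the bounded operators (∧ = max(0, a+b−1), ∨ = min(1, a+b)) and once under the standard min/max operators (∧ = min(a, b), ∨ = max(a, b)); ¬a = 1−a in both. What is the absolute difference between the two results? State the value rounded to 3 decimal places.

Under bounded:
  ¬ε = 1 − 0.35 = 0.65
  δ ∨ ¬ε = min(1, a+b) on (0.61, 0.65) = 1.00
  ¬(δ ∨ ¬ε) = 1 − 1.00 = 0.00
  ε ∧ γ = max(0, a+b−1) on (0.35, 0.96) = 0.31
  ¬(δ ∨ ¬ε) ∧ (ε ∧ γ) = max(0, a+b−1) on (0.00, 0.31) = 0.00
  → value = 0.0000
Under standard min/max:
  ¬ε = 1 − 0.35 = 0.65
  δ ∨ ¬ε = max(a, b) on (0.61, 0.65) = 0.65
  ¬(δ ∨ ¬ε) = 1 − 0.65 = 0.35
  ε ∧ γ = min(a, b) on (0.35, 0.96) = 0.35
  ¬(δ ∨ ¬ε) ∧ (ε ∧ γ) = min(a, b) on (0.35, 0.35) = 0.35
  → value = 0.3500
|0.0000 − 0.3500| = 0.350

0.350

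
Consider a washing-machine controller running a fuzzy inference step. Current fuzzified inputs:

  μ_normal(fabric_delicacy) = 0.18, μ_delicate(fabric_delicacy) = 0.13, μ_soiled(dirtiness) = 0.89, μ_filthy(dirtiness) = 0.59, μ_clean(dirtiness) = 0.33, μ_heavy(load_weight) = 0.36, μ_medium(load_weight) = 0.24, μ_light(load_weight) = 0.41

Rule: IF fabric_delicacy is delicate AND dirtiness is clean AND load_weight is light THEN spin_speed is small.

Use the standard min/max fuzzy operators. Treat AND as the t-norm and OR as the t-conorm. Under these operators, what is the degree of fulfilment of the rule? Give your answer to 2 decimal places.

0.13

firing strength: delicate=0.13, clean=0.33, light=0.41; AND[min(a, b)] → w = 0.13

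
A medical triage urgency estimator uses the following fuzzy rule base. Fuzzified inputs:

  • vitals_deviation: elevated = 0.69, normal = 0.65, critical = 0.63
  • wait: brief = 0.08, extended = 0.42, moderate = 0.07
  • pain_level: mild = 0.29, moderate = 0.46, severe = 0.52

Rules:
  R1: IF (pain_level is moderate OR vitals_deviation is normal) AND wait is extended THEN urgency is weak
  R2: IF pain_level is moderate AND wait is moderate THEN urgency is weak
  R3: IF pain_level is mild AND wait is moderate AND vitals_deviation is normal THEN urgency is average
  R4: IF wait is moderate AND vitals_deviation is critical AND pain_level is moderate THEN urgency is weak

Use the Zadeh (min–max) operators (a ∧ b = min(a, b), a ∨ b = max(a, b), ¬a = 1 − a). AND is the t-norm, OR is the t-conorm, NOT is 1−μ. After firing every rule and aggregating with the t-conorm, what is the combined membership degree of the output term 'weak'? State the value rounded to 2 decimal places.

R1: (moderate=0.46 OR normal=0.65) = 0.65; AND[min(a, b)] with extended=0.42 → w = 0.42
R2: moderate=0.46, moderate=0.07; AND[min(a, b)] → w = 0.07
R3: mild=0.29, moderate=0.07, normal=0.65; AND[min(a, b)] → w = 0.07
R4: moderate=0.07, critical=0.63, moderate=0.46; AND[min(a, b)] → w = 0.07
Rules with consequent 'weak': {R1, R2, R4} → strengths 0.42, 0.07, 0.07
Aggregate via t-conorm [max(a, b)]: 0.42

0.42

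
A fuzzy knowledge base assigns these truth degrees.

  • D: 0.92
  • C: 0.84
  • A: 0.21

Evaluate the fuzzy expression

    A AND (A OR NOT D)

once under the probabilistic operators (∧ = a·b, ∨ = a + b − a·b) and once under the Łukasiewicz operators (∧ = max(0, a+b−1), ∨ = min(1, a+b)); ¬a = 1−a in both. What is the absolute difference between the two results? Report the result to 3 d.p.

Under probabilistic:
  NOT D = 1 − 0.9200 = 0.0800
  A OR NOT D = a + b − a·b on (0.2100, 0.0800) = 0.2732
  A AND (A OR NOT D) = a·b on (0.2100, 0.2732) = 0.0574
  → value = 0.0574
Under Łukasiewicz:
  NOT D = 1 − 0.92 = 0.08
  A OR NOT D = min(1, a+b) on (0.21, 0.08) = 0.29
  A AND (A OR NOT D) = max(0, a+b−1) on (0.21, 0.29) = 0.00
  → value = 0.0000
|0.0574 − 0.0000| = 0.057

0.057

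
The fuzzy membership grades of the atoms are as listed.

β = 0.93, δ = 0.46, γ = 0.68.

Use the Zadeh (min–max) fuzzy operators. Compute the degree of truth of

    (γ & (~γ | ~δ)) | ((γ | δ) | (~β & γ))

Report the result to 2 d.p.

~γ = 1 − 0.68 = 0.32
~δ = 1 − 0.46 = 0.54
~γ | ~δ = max(a, b) on (0.32, 0.54) = 0.54
γ & (~γ | ~δ) = min(a, b) on (0.68, 0.54) = 0.54
γ | δ = max(a, b) on (0.68, 0.46) = 0.68
~β = 1 − 0.93 = 0.07
~β & γ = min(a, b) on (0.07, 0.68) = 0.07
(γ | δ) | (~β & γ) = max(a, b) on (0.68, 0.07) = 0.68
(γ & (~γ | ~δ)) | ((γ | δ) | (~β & γ)) = max(a, b) on (0.54, 0.68) = 0.68

0.68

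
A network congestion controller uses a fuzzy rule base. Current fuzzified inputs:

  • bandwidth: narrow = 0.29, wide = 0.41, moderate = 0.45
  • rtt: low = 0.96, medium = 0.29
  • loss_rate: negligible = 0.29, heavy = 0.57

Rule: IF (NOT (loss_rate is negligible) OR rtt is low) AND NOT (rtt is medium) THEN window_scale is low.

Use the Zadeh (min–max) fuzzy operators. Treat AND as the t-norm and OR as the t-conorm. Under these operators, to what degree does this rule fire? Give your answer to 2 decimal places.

0.71

firing strength: (¬negligible=1−0.29=0.71 OR low=0.96) = 0.96; AND[min(a, b)] with ¬medium=1−0.29=0.71 → w = 0.71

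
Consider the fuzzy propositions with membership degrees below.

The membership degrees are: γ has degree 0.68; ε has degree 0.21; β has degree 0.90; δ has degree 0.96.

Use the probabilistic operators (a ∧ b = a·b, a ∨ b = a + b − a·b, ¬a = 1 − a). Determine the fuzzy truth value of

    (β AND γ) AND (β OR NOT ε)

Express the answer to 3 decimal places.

β AND γ = a·b on (0.9000, 0.6800) = 0.6120
NOT ε = 1 − 0.2100 = 0.7900
β OR NOT ε = a + b − a·b on (0.9000, 0.7900) = 0.9790
(β AND γ) AND (β OR NOT ε) = a·b on (0.6120, 0.9790) = 0.5991

0.599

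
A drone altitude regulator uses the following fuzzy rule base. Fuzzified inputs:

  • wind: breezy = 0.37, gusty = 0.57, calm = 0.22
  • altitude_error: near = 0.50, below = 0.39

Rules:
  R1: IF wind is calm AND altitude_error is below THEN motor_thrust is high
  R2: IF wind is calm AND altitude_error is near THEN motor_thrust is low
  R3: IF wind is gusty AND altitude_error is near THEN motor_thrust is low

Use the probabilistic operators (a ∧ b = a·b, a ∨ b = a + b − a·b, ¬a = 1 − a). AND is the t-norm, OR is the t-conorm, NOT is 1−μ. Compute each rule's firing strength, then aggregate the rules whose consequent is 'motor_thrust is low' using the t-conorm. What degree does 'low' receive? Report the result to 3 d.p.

R1: calm=0.22, below=0.39; AND[a·b] → w = 0.0858
R2: calm=0.22, near=0.50; AND[a·b] → w = 0.1100
R3: gusty=0.57, near=0.50; AND[a·b] → w = 0.2850
Rules with consequent 'low': {R2, R3} → strengths 0.1100, 0.2850
Aggregate via t-conorm [a + b − a·b]: 0.3636

0.364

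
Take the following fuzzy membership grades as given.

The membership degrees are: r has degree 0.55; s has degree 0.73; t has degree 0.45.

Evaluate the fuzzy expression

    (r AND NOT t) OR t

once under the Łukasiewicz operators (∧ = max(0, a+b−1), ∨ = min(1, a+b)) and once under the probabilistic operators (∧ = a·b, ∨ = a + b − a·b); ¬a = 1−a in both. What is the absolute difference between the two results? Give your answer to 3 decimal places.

Under Łukasiewicz:
  NOT t = 1 − 0.45 = 0.55
  r AND NOT t = max(0, a+b−1) on (0.55, 0.55) = 0.10
  (r AND NOT t) OR t = min(1, a+b) on (0.10, 0.45) = 0.55
  → value = 0.5500
Under probabilistic:
  NOT t = 1 − 0.4500 = 0.5500
  r AND NOT t = a·b on (0.5500, 0.5500) = 0.3025
  (r AND NOT t) OR t = a + b − a·b on (0.3025, 0.4500) = 0.6164
  → value = 0.6164
|0.5500 − 0.6164| = 0.066

0.066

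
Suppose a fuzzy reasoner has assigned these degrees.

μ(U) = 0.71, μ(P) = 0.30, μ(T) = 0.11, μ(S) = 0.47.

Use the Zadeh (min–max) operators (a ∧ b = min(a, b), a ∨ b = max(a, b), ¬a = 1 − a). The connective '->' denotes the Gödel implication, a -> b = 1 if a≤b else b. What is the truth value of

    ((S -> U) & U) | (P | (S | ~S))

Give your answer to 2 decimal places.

S -> U  [Gödel: 1 if a≤b else b] with a=0.47, b=0.71 → 1.00
(S -> U) & U = min(a, b) on (1.00, 0.71) = 0.71
~S = 1 − 0.47 = 0.53
S | ~S = max(a, b) on (0.47, 0.53) = 0.53
P | (S | ~S) = max(a, b) on (0.30, 0.53) = 0.53
((S -> U) & U) | (P | (S | ~S)) = max(a, b) on (0.71, 0.53) = 0.71

0.71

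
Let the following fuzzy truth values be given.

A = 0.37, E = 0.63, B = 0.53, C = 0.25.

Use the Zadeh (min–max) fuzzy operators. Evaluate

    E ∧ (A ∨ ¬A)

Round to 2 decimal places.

0.63

¬A = 1 − 0.37 = 0.63
A ∨ ¬A = max(a, b) on (0.37, 0.63) = 0.63
E ∧ (A ∨ ¬A) = min(a, b) on (0.63, 0.63) = 0.63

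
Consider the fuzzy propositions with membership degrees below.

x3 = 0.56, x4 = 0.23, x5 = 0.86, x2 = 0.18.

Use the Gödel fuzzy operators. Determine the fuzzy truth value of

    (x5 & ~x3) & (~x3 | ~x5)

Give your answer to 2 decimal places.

0.44

~x3 = 1 − 0.56 = 0.44
x5 & ~x3 = min(a, b) on (0.86, 0.44) = 0.44
~x3 = 1 − 0.56 = 0.44
~x5 = 1 − 0.86 = 0.14
~x3 | ~x5 = max(a, b) on (0.44, 0.14) = 0.44
(x5 & ~x3) & (~x3 | ~x5) = min(a, b) on (0.44, 0.44) = 0.44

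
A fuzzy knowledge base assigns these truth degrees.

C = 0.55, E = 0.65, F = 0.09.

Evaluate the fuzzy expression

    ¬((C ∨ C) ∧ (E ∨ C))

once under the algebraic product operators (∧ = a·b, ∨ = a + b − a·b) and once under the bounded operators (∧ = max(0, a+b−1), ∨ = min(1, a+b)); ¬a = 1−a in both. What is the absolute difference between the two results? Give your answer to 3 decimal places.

0.328

Under algebraic product:
  C ∨ C = a + b − a·b on (0.5500, 0.5500) = 0.7975
  E ∨ C = a + b − a·b on (0.6500, 0.5500) = 0.8425
  (C ∨ C) ∧ (E ∨ C) = a·b on (0.7975, 0.8425) = 0.6719
  ¬((C ∨ C) ∧ (E ∨ C)) = 1 − 0.6719 = 0.3281
  → value = 0.3281
Under bounded:
  C ∨ C = min(1, a+b) on (0.55, 0.55) = 1.00
  E ∨ C = min(1, a+b) on (0.65, 0.55) = 1.00
  (C ∨ C) ∧ (E ∨ C) = max(0, a+b−1) on (1.00, 1.00) = 1.00
  ¬((C ∨ C) ∧ (E ∨ C)) = 1 − 1.00 = 0.00
  → value = 0.0000
|0.3281 − 0.0000| = 0.328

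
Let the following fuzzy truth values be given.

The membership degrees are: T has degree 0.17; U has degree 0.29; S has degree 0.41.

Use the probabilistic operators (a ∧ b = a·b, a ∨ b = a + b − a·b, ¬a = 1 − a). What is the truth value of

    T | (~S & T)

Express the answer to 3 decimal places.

0.253

~S = 1 − 0.4100 = 0.5900
~S & T = a·b on (0.5900, 0.1700) = 0.1003
T | (~S & T) = a + b − a·b on (0.1700, 0.1003) = 0.2532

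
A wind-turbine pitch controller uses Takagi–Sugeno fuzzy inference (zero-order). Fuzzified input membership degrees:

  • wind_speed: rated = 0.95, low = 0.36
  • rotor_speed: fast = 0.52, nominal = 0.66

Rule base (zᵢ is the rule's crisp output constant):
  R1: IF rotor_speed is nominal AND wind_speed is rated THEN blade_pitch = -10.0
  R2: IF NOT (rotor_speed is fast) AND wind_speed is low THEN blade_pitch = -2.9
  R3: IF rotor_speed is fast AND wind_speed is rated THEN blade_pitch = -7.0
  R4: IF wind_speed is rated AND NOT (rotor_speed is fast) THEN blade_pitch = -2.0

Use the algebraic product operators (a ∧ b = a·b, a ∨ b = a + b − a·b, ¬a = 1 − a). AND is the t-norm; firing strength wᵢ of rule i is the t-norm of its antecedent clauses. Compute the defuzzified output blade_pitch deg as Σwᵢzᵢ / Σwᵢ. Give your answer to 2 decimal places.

-6.37

R1 (z=-10.0): nominal=0.66, rated=0.95; AND[a·b] → w = 0.6270
R2 (z=-2.9): ¬fast=1−0.52=0.48, low=0.36; AND[a·b] → w = 0.1728
R3 (z=-7.0): fast=0.52, rated=0.95; AND[a·b] → w = 0.4940
R4 (z=-2.0): rated=0.95, ¬fast=1−0.52=0.48; AND[a·b] → w = 0.4560
Weighted average = (0.6270·-10.0 + 0.1728·-2.9 + 0.4940·-7.0 + 0.4560·-2.0) / (0.6270 + 0.1728 + 0.4940 + 0.4560)
  = -11.1411 / 1.7498 = -6.37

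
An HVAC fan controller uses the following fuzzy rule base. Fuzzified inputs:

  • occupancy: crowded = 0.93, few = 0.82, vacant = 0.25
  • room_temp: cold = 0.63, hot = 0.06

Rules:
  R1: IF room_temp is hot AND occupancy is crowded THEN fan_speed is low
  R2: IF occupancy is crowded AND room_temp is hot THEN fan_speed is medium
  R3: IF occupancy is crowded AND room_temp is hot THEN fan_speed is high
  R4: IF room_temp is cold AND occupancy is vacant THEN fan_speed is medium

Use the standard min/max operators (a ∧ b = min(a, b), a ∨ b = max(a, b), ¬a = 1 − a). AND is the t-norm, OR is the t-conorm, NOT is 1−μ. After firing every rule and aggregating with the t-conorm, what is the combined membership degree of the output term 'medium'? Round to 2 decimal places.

R1: hot=0.06, crowded=0.93; AND[min(a, b)] → w = 0.06
R2: crowded=0.93, hot=0.06; AND[min(a, b)] → w = 0.06
R3: crowded=0.93, hot=0.06; AND[min(a, b)] → w = 0.06
R4: cold=0.63, vacant=0.25; AND[min(a, b)] → w = 0.25
Rules with consequent 'medium': {R2, R4} → strengths 0.06, 0.25
Aggregate via t-conorm [max(a, b)]: 0.25

0.25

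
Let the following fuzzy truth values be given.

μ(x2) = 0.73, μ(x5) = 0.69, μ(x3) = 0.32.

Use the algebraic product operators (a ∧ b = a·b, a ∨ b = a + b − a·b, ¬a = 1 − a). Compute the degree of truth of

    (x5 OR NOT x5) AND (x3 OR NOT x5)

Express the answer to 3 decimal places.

NOT x5 = 1 − 0.6900 = 0.3100
x5 OR NOT x5 = a + b − a·b on (0.6900, 0.3100) = 0.7861
NOT x5 = 1 − 0.6900 = 0.3100
x3 OR NOT x5 = a + b − a·b on (0.3200, 0.3100) = 0.5308
(x5 OR NOT x5) AND (x3 OR NOT x5) = a·b on (0.7861, 0.5308) = 0.4173

0.417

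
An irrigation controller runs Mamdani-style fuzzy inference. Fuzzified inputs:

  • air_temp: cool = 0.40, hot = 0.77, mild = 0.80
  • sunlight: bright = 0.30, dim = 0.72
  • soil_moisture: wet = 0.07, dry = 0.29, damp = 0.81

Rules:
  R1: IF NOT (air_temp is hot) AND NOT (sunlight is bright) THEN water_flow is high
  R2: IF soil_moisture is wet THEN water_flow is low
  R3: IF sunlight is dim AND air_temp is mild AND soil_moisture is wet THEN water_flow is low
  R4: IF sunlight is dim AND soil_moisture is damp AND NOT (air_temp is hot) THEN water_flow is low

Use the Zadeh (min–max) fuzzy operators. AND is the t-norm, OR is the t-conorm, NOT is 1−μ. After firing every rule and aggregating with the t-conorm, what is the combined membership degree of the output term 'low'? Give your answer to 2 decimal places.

R1: ¬hot=1−0.77=0.23, ¬bright=1−0.30=0.70; AND[min(a, b)] → w = 0.23
R2: wet=0.07 → w = 0.07
R3: dim=0.72, mild=0.80, wet=0.07; AND[min(a, b)] → w = 0.07
R4: dim=0.72, damp=0.81, ¬hot=1−0.77=0.23; AND[min(a, b)] → w = 0.23
Rules with consequent 'low': {R2, R3, R4} → strengths 0.07, 0.07, 0.23
Aggregate via t-conorm [max(a, b)]: 0.23

0.23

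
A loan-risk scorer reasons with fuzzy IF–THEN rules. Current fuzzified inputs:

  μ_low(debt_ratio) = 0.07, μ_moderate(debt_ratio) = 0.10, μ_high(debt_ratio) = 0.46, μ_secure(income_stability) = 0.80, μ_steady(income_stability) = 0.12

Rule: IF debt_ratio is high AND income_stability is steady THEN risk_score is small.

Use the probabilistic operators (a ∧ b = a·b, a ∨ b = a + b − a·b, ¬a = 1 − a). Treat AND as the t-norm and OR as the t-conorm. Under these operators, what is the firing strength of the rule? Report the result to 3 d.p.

firing strength: high=0.46, steady=0.12; AND[a·b] → w = 0.0552

0.055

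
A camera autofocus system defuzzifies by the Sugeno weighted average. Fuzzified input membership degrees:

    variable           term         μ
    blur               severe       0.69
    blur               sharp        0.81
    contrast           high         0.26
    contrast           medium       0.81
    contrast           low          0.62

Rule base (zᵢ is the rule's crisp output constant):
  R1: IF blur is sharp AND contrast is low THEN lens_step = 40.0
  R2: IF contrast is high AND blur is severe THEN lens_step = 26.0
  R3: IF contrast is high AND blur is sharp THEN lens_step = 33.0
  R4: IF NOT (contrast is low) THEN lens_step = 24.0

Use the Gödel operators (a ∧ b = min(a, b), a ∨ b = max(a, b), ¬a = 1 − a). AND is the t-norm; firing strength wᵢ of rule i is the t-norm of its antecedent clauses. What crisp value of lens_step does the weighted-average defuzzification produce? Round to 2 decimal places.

R1 (z=40.0): sharp=0.81, low=0.62; AND[min(a, b)] → w = 0.62
R2 (z=26.0): high=0.26, severe=0.69; AND[min(a, b)] → w = 0.26
R3 (z=33.0): high=0.26, sharp=0.81; AND[min(a, b)] → w = 0.26
R4 (z=24.0): ¬low=1−0.62=0.38 → w = 0.38
Weighted average = (0.62·40.0 + 0.26·26.0 + 0.26·33.0 + 0.38·24.0) / (0.62 + 0.26 + 0.26 + 0.38)
  = 49.2600 / 1.5200 = 32.41

32.41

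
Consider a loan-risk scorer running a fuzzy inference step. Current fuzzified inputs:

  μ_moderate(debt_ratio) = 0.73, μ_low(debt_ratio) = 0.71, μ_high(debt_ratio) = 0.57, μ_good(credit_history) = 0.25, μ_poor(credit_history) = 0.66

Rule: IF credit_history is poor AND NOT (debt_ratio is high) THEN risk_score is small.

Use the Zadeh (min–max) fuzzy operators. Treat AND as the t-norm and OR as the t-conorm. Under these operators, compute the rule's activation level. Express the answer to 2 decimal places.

firing strength: poor=0.66, ¬high=1−0.57=0.43; AND[min(a, b)] → w = 0.43

0.43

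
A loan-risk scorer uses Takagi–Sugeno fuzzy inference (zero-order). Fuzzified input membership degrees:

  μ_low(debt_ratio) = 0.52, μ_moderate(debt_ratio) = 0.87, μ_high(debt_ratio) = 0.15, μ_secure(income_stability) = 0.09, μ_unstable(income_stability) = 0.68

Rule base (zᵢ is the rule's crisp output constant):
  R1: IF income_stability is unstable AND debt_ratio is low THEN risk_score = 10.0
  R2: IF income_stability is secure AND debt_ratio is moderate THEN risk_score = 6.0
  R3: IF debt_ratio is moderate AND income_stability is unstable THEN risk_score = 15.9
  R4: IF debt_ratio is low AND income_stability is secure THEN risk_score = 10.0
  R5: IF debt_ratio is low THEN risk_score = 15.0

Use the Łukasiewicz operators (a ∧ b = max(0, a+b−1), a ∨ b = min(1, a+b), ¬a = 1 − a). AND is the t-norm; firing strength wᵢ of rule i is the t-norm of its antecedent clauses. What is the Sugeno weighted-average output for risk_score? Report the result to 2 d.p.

R1 (z=10.0): unstable=0.68, low=0.52; AND[max(0, a+b−1)] → w = 0.20
R2 (z=6.0): secure=0.09, moderate=0.87; AND[max(0, a+b−1)] → w = 0.00
R3 (z=15.9): moderate=0.87, unstable=0.68; AND[max(0, a+b−1)] → w = 0.55
R4 (z=10.0): low=0.52, secure=0.09; AND[max(0, a+b−1)] → w = 0.00
R5 (z=15.0): low=0.52 → w = 0.52
Weighted average = (0.20·10.0 + 0.00·6.0 + 0.55·15.9 + 0.00·10.0 + 0.52·15.0) / (0.20 + 0.00 + 0.55 + 0.00 + 0.52)
  = 18.5450 / 1.2700 = 14.60

14.60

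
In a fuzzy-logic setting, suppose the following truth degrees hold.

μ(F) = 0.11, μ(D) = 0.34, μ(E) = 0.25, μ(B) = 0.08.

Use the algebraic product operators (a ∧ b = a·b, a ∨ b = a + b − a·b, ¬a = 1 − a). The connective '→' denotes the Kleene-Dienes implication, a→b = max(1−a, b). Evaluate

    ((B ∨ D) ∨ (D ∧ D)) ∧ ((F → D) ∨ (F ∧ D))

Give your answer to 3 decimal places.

0.414

B ∨ D = a + b − a·b on (0.0800, 0.3400) = 0.3928
D ∧ D = a·b on (0.3400, 0.3400) = 0.1156
(B ∨ D) ∨ (D ∧ D) = a + b − a·b on (0.3928, 0.1156) = 0.4630
F → D  [Kleene-Dienes: max(1−a, b)] with a=0.1100, b=0.3400 → 0.8900
F ∧ D = a·b on (0.1100, 0.3400) = 0.0374
(F → D) ∨ (F ∧ D) = a + b − a·b on (0.8900, 0.0374) = 0.8941
((B ∨ D) ∨ (D ∧ D)) ∧ ((F → D) ∨ (F ∧ D)) = a·b on (0.4630, 0.8941) = 0.4140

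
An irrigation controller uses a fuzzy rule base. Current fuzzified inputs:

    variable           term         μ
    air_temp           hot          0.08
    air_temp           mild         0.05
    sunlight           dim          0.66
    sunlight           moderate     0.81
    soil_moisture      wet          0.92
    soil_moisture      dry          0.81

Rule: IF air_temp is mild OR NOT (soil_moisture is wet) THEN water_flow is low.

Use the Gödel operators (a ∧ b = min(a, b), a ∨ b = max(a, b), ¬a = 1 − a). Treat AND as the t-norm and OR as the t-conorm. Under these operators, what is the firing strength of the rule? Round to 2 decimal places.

firing strength: mild=0.05, ¬wet=1−0.92=0.08; OR[max(a, b)] → w = 0.08

0.08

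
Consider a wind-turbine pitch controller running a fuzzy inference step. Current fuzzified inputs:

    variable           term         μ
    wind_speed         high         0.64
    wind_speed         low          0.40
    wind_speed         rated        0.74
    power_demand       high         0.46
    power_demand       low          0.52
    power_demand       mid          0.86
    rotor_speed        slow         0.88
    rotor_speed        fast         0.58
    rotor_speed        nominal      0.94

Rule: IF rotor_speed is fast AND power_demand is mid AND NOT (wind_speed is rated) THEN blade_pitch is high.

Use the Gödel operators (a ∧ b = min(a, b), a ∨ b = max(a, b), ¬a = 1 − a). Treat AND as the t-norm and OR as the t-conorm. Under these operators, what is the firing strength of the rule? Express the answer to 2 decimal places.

firing strength: fast=0.58, mid=0.86, ¬rated=1−0.74=0.26; AND[min(a, b)] → w = 0.26

0.26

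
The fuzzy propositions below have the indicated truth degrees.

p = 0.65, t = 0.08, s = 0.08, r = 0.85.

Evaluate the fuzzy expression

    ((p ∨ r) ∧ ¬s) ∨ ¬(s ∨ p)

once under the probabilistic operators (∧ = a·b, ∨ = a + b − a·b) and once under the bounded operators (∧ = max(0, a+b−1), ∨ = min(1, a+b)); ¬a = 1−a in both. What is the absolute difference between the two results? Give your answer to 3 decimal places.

0.087

Under probabilistic:
  p ∨ r = a + b − a·b on (0.6500, 0.8500) = 0.9475
  ¬s = 1 − 0.0800 = 0.9200
  (p ∨ r) ∧ ¬s = a·b on (0.9475, 0.9200) = 0.8717
  s ∨ p = a + b − a·b on (0.0800, 0.6500) = 0.6780
  ¬(s ∨ p) = 1 − 0.6780 = 0.3220
  ((p ∨ r) ∧ ¬s) ∨ ¬(s ∨ p) = a + b − a·b on (0.8717, 0.3220) = 0.9130
  → value = 0.9130
Under bounded:
  p ∨ r = min(1, a+b) on (0.65, 0.85) = 1.00
  ¬s = 1 − 0.08 = 0.92
  (p ∨ r) ∧ ¬s = max(0, a+b−1) on (1.00, 0.92) = 0.92
  s ∨ p = min(1, a+b) on (0.08, 0.65) = 0.73
  ¬(s ∨ p) = 1 − 0.73 = 0.27
  ((p ∨ r) ∧ ¬s) ∨ ¬(s ∨ p) = min(1, a+b) on (0.92, 0.27) = 1.00
  → value = 1.0000
|0.9130 − 1.0000| = 0.087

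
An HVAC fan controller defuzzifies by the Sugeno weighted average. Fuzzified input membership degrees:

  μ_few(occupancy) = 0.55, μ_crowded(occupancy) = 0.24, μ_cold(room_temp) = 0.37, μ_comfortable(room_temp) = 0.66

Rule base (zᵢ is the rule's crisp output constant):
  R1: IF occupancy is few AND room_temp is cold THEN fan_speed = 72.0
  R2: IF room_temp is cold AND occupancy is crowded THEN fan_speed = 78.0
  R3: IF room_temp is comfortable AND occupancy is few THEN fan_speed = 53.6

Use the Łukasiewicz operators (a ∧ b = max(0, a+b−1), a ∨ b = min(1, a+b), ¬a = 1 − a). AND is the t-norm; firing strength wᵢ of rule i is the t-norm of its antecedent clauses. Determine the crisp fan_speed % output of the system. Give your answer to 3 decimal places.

53.600

R1 (z=72.0): few=0.55, cold=0.37; AND[max(0, a+b−1)] → w = 0.00
R2 (z=78.0): cold=0.37, crowded=0.24; AND[max(0, a+b−1)] → w = 0.00
R3 (z=53.6): comfortable=0.66, few=0.55; AND[max(0, a+b−1)] → w = 0.21
Weighted average = (0.00·72.0 + 0.00·78.0 + 0.21·53.6) / (0.00 + 0.00 + 0.21)
  = 11.2560 / 0.2100 = 53.600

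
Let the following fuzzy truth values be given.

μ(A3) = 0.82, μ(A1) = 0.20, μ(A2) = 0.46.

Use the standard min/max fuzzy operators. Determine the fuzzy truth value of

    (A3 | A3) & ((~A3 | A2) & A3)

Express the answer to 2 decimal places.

A3 | A3 = max(a, b) on (0.82, 0.82) = 0.82
~A3 = 1 − 0.82 = 0.18
~A3 | A2 = max(a, b) on (0.18, 0.46) = 0.46
(~A3 | A2) & A3 = min(a, b) on (0.46, 0.82) = 0.46
(A3 | A3) & ((~A3 | A2) & A3) = min(a, b) on (0.82, 0.46) = 0.46

0.46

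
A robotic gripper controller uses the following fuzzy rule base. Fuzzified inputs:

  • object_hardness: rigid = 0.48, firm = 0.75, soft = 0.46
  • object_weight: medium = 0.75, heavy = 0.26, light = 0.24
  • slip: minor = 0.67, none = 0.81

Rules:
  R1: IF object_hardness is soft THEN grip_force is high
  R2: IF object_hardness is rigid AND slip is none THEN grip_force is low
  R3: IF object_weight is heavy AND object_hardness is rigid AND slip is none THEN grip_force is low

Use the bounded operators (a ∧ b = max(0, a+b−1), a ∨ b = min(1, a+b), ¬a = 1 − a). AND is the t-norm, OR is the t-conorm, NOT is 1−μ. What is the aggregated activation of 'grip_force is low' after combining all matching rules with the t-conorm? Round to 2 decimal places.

R1: soft=0.46 → w = 0.46
R2: rigid=0.48, none=0.81; AND[max(0, a+b−1)] → w = 0.29
R3: heavy=0.26, rigid=0.48, none=0.81; AND[max(0, a+b−1)] → w = 0.00
Rules with consequent 'low': {R2, R3} → strengths 0.29, 0.00
Aggregate via t-conorm [min(1, a+b)]: 0.29

0.29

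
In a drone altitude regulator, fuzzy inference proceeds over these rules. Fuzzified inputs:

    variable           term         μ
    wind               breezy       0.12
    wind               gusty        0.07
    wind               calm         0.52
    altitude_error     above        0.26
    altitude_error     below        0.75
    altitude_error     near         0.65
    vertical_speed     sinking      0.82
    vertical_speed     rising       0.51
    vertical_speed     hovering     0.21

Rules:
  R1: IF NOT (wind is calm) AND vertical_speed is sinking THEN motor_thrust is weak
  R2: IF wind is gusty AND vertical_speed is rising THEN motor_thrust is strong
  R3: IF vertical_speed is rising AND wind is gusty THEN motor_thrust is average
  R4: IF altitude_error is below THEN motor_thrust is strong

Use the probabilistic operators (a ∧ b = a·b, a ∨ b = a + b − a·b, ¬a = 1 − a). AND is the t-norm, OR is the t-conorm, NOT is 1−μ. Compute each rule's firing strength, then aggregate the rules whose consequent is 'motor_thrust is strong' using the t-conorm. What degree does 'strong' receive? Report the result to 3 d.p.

0.759

R1: ¬calm=1−0.52=0.48, sinking=0.82; AND[a·b] → w = 0.3936
R2: gusty=0.07, rising=0.51; AND[a·b] → w = 0.0357
R3: rising=0.51, gusty=0.07; AND[a·b] → w = 0.0357
R4: below=0.75 → w = 0.7500
Rules with consequent 'strong': {R2, R4} → strengths 0.0357, 0.7500
Aggregate via t-conorm [a + b − a·b]: 0.7589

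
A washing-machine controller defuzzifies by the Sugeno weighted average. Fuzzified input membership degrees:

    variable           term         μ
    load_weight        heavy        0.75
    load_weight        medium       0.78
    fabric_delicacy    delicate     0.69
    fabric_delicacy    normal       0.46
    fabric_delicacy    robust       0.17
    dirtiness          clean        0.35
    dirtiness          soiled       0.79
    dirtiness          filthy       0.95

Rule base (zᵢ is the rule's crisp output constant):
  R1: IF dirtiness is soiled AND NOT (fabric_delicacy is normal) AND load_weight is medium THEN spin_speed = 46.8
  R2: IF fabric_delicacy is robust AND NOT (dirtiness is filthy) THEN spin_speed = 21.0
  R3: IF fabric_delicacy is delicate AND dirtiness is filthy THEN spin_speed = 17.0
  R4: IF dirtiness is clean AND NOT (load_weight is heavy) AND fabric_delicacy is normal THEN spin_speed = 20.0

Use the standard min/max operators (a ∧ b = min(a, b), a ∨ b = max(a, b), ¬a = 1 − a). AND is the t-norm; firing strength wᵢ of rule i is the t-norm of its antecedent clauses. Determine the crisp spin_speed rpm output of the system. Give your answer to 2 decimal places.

28.14

R1 (z=46.8): soiled=0.79, ¬normal=1−0.46=0.54, medium=0.78; AND[min(a, b)] → w = 0.54
R2 (z=21.0): robust=0.17, ¬filthy=1−0.95=0.05; AND[min(a, b)] → w = 0.05
R3 (z=17.0): delicate=0.69, filthy=0.95; AND[min(a, b)] → w = 0.69
R4 (z=20.0): clean=0.35, ¬heavy=1−0.75=0.25, normal=0.46; AND[min(a, b)] → w = 0.25
Weighted average = (0.54·46.8 + 0.05·21.0 + 0.69·17.0 + 0.25·20.0) / (0.54 + 0.05 + 0.69 + 0.25)
  = 43.0520 / 1.5300 = 28.14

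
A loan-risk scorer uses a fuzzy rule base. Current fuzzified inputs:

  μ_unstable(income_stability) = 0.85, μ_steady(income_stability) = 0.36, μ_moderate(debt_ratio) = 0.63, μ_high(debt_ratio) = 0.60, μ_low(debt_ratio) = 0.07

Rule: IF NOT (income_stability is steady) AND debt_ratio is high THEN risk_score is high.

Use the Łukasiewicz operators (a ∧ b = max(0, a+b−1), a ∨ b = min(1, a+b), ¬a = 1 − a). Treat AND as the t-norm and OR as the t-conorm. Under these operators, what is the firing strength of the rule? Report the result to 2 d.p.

firing strength: ¬steady=1−0.36=0.64, high=0.60; AND[max(0, a+b−1)] → w = 0.24

0.24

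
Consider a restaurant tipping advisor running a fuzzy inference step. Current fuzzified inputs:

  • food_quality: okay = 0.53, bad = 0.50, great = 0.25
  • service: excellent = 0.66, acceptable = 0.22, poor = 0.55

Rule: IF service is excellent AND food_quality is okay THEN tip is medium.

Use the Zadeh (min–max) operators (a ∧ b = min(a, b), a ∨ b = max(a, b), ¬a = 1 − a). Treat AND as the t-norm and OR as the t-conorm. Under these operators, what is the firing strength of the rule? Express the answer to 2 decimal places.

0.53

firing strength: excellent=0.66, okay=0.53; AND[min(a, b)] → w = 0.53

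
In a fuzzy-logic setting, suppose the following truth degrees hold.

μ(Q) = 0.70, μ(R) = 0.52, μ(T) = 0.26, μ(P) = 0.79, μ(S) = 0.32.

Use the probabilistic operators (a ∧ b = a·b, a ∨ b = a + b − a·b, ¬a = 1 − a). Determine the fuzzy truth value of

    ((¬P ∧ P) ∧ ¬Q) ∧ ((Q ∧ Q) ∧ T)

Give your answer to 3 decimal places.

0.006

¬P = 1 − 0.7900 = 0.2100
¬P ∧ P = a·b on (0.2100, 0.7900) = 0.1659
¬Q = 1 − 0.7000 = 0.3000
(¬P ∧ P) ∧ ¬Q = a·b on (0.1659, 0.3000) = 0.0498
Q ∧ Q = a·b on (0.7000, 0.7000) = 0.4900
(Q ∧ Q) ∧ T = a·b on (0.4900, 0.2600) = 0.1274
((¬P ∧ P) ∧ ¬Q) ∧ ((Q ∧ Q) ∧ T) = a·b on (0.0498, 0.1274) = 0.0063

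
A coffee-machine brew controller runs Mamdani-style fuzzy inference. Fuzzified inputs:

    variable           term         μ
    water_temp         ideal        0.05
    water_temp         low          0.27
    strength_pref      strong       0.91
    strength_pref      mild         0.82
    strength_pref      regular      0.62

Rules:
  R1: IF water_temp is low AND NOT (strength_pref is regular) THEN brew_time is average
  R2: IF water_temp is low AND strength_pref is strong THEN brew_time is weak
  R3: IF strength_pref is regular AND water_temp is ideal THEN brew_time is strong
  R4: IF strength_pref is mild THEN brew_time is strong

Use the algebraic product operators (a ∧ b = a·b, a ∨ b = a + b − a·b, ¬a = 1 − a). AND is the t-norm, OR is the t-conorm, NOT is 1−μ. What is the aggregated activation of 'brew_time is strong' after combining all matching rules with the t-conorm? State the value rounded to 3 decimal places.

0.826

R1: low=0.27, ¬regular=1−0.62=0.38; AND[a·b] → w = 0.1026
R2: low=0.27, strong=0.91; AND[a·b] → w = 0.2457
R3: regular=0.62, ideal=0.05; AND[a·b] → w = 0.0310
R4: mild=0.82 → w = 0.8200
Rules with consequent 'strong': {R3, R4} → strengths 0.0310, 0.8200
Aggregate via t-conorm [a + b − a·b]: 0.8256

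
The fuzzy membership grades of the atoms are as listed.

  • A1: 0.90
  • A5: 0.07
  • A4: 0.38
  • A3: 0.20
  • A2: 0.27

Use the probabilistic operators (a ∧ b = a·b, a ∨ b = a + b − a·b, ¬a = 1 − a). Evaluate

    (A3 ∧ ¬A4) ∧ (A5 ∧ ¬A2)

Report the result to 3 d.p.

¬A4 = 1 − 0.3800 = 0.6200
A3 ∧ ¬A4 = a·b on (0.2000, 0.6200) = 0.1240
¬A2 = 1 − 0.2700 = 0.7300
A5 ∧ ¬A2 = a·b on (0.0700, 0.7300) = 0.0511
(A3 ∧ ¬A4) ∧ (A5 ∧ ¬A2) = a·b on (0.1240, 0.0511) = 0.0063

0.006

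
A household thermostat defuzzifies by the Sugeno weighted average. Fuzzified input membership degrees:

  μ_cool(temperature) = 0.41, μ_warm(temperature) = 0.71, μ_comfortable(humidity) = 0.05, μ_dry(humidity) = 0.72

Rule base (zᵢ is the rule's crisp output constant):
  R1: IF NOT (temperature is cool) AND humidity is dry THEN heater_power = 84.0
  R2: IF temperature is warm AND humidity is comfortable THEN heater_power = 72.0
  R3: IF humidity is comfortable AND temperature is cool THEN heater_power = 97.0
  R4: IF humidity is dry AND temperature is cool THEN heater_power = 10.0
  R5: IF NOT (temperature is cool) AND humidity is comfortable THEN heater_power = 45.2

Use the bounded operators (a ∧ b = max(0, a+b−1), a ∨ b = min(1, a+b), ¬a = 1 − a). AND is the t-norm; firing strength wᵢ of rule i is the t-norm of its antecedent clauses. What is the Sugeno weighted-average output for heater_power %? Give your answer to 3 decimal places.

R1 (z=84.0): ¬cool=1−0.41=0.59, dry=0.72; AND[max(0, a+b−1)] → w = 0.31
R2 (z=72.0): warm=0.71, comfortable=0.05; AND[max(0, a+b−1)] → w = 0.00
R3 (z=97.0): comfortable=0.05, cool=0.41; AND[max(0, a+b−1)] → w = 0.00
R4 (z=10.0): dry=0.72, cool=0.41; AND[max(0, a+b−1)] → w = 0.13
R5 (z=45.2): ¬cool=1−0.41=0.59, comfortable=0.05; AND[max(0, a+b−1)] → w = 0.00
Weighted average = (0.31·84.0 + 0.00·72.0 + 0.00·97.0 + 0.13·10.0 + 0.00·45.2) / (0.31 + 0.00 + 0.00 + 0.13 + 0.00)
  = 27.3400 / 0.4400 = 62.136

62.136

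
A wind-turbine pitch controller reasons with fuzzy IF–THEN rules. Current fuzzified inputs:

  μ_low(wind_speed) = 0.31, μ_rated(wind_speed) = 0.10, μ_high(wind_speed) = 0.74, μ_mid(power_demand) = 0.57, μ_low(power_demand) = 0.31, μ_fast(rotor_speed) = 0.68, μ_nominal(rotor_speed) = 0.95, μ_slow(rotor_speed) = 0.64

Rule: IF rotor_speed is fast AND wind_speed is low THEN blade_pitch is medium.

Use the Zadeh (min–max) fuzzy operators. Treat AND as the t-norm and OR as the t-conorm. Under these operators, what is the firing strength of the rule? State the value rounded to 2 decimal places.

0.31

firing strength: fast=0.68, low=0.31; AND[min(a, b)] → w = 0.31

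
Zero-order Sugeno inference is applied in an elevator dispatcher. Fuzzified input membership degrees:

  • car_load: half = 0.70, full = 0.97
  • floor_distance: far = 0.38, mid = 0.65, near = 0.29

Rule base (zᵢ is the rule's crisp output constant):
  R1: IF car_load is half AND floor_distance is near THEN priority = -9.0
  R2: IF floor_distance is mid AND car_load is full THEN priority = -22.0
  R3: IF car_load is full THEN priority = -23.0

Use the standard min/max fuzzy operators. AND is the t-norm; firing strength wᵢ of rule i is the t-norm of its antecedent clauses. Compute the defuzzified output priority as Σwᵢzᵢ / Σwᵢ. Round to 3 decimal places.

-20.534

R1 (z=-9.0): half=0.70, near=0.29; AND[min(a, b)] → w = 0.29
R2 (z=-22.0): mid=0.65, full=0.97; AND[min(a, b)] → w = 0.65
R3 (z=-23.0): full=0.97 → w = 0.97
Weighted average = (0.29·-9.0 + 0.65·-22.0 + 0.97·-23.0) / (0.29 + 0.65 + 0.97)
  = -39.2200 / 1.9100 = -20.534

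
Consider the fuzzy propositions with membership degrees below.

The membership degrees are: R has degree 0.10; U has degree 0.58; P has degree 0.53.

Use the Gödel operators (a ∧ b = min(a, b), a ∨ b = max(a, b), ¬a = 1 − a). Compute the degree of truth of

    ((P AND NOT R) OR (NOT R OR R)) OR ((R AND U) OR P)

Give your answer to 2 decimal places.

NOT R = 1 − 0.10 = 0.90
P AND NOT R = min(a, b) on (0.53, 0.90) = 0.53
NOT R = 1 − 0.10 = 0.90
NOT R OR R = max(a, b) on (0.90, 0.10) = 0.90
(P AND NOT R) OR (NOT R OR R) = max(a, b) on (0.53, 0.90) = 0.90
R AND U = min(a, b) on (0.10, 0.58) = 0.10
(R AND U) OR P = max(a, b) on (0.10, 0.53) = 0.53
((P AND NOT R) OR (NOT R OR R)) OR ((R AND U) OR P) = max(a, b) on (0.90, 0.53) = 0.90

0.90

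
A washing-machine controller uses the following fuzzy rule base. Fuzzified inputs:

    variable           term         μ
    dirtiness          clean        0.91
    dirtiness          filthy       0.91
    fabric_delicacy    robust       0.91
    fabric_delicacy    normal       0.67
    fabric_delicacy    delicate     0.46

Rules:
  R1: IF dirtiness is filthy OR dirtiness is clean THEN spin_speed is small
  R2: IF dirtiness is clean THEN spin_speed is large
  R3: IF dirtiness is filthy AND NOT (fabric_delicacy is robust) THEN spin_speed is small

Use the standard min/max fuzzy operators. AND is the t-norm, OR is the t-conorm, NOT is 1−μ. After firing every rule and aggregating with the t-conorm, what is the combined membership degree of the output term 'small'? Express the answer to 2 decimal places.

0.91

R1: filthy=0.91, clean=0.91; OR[max(a, b)] → w = 0.91
R2: clean=0.91 → w = 0.91
R3: filthy=0.91, ¬robust=1−0.91=0.09; AND[min(a, b)] → w = 0.09
Rules with consequent 'small': {R1, R3} → strengths 0.91, 0.09
Aggregate via t-conorm [max(a, b)]: 0.91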